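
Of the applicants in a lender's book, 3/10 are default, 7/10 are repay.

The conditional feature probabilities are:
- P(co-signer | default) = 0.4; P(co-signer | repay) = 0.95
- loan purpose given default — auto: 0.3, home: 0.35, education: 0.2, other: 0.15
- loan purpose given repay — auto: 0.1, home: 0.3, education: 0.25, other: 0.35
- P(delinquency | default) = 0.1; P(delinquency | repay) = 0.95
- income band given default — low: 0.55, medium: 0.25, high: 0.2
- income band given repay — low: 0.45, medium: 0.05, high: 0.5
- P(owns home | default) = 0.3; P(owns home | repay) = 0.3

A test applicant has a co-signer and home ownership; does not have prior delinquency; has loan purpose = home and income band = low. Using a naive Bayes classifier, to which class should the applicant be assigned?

default

default: 0.3 × 0.4 × 0.35 × (1−0.1) × 0.55 × 0.3 = 0.006237
repay: 0.7 × 0.95 × 0.3 × (1−0.95) × 0.45 × 0.3 = 0.001346625
Highest score → default.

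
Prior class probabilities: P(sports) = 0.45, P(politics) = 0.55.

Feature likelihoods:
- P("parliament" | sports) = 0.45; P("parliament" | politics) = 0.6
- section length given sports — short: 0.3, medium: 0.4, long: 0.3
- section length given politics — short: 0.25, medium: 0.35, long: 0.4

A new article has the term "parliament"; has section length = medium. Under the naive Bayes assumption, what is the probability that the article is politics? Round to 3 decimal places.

sports: 0.45 × 0.45 × 0.4 = 0.081
politics: 0.55 × 0.6 × 0.35 = 0.1155
P(politics | x) = 0.1155 / 0.1965 ≈ 0.588

0.588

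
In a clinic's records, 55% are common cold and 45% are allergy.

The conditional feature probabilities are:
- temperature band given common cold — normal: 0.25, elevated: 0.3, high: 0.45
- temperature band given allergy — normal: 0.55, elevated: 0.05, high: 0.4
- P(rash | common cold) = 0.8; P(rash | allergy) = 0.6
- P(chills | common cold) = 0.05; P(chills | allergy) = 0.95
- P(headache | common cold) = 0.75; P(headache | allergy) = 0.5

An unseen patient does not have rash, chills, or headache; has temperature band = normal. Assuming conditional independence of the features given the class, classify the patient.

common cold

common cold: 0.55 × 0.25 × (1−0.8) × (1−0.05) × (1−0.75) = 0.00653125
allergy: 0.45 × 0.55 × (1−0.6) × (1−0.95) × (1−0.5) = 0.002475
Highest score → common cold.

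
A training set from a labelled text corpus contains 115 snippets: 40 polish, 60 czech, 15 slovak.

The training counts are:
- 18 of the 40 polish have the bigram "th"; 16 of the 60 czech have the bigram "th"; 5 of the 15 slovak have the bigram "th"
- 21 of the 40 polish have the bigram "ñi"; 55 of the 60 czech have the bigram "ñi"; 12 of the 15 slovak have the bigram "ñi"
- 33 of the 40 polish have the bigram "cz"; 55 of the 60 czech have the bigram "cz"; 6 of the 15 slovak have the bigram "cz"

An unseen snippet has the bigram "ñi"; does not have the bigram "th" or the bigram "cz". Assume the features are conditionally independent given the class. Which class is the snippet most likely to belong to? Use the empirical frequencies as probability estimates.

slovak

polish: (40/115) × (22/40) × (21/40) × (7/40) ≈ 0.0175761
czech: (60/115) × (44/60) × (55/60) × (5/60) ≈ 0.0292271
slovak: (15/115) × (10/15) × (12/15) × (9/15) ≈ 0.0417391
Highest score → slovak.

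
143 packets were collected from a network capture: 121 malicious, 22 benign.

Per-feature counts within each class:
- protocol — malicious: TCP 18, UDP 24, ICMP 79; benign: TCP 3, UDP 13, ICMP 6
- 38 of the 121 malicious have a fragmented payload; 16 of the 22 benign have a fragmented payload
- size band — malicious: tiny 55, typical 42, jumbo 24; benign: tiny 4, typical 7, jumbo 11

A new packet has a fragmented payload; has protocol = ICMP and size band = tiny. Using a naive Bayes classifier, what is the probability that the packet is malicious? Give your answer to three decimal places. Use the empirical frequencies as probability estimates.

0.934

malicious: (121/143) × (79/121) × (38/121) × (55/121) ≈ 0.0788618
benign: (22/143) × (6/22) × (16/22) × (4/22) ≈ 0.00554817
P(malicious | x) = 0.0788618 / 0.08440997 ≈ 0.934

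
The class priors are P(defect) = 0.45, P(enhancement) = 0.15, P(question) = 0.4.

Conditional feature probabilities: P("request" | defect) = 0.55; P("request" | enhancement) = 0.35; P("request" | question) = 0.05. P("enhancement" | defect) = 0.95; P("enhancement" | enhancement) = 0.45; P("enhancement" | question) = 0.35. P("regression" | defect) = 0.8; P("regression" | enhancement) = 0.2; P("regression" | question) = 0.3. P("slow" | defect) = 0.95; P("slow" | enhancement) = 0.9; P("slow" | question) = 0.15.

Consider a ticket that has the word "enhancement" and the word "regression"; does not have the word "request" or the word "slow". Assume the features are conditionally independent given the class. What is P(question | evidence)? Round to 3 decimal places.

0.798

defect: 0.45 × (1−0.55) × 0.95 × 0.8 × (1−0.95) = 0.007695
enhancement: 0.15 × (1−0.35) × 0.45 × 0.2 × (1−0.9) = 0.0008775
question: 0.4 × (1−0.05) × 0.35 × 0.3 × (1−0.15) = 0.033915
P(question | x) = 0.033915 / 0.0424875 ≈ 0.798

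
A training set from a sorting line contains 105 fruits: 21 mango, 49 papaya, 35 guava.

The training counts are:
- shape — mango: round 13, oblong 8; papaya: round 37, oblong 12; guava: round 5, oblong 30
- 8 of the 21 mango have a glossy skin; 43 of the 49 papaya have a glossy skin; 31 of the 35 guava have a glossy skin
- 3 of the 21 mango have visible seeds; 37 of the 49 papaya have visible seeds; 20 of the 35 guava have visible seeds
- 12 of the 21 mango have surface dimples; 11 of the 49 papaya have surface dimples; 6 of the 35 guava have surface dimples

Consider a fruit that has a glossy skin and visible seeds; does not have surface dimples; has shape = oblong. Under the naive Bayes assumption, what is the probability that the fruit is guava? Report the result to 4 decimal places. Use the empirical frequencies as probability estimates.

mango: (21/105) × (8/21) × (8/21) × (3/21) × (9/21) ≈ 0.00177704
papaya: (49/105) × (12/49) × (43/49) × (37/49) × (38/49) ≈ 0.0587297
guava: (35/105) × (30/35) × (31/35) × (20/35) × (29/35) ≈ 0.119817
P(guava | x) = 0.119817 / 0.18032374 ≈ 0.6645

0.6645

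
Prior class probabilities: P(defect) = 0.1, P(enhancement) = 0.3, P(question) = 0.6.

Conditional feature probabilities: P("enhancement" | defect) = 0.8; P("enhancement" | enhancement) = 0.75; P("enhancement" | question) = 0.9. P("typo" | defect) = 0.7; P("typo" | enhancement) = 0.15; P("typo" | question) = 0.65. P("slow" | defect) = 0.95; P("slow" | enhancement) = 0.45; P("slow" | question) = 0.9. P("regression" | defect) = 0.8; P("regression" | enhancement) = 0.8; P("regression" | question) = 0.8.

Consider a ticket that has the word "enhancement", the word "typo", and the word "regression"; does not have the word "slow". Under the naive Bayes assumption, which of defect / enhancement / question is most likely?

defect: 0.1 × 0.8 × 0.7 × (1−0.95) × 0.8 = 0.00224
enhancement: 0.3 × 0.75 × 0.15 × (1−0.45) × 0.8 = 0.01485
question: 0.6 × 0.9 × 0.65 × (1−0.9) × 0.8 = 0.02808
Highest score → question.

question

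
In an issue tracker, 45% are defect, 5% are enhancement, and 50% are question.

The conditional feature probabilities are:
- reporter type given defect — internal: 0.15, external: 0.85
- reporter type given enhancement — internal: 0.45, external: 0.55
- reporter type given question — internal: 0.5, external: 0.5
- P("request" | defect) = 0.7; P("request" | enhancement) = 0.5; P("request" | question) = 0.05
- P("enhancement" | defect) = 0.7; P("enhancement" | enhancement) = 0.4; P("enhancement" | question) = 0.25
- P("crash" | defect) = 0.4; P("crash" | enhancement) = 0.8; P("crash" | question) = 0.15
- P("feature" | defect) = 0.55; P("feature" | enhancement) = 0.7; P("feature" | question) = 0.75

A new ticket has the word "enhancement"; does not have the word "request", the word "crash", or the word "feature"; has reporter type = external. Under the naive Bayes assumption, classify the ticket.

defect

defect: 0.45 × 0.85 × (1−0.7) × 0.7 × (1−0.4) × (1−0.55) = 0.02168775
enhancement: 0.05 × 0.55 × (1−0.5) × 0.4 × (1−0.8) × (1−0.7) = 0.00033
question: 0.5 × 0.5 × (1−0.05) × 0.25 × (1−0.15) × (1−0.75) = 0.0126171875
Highest score → defect.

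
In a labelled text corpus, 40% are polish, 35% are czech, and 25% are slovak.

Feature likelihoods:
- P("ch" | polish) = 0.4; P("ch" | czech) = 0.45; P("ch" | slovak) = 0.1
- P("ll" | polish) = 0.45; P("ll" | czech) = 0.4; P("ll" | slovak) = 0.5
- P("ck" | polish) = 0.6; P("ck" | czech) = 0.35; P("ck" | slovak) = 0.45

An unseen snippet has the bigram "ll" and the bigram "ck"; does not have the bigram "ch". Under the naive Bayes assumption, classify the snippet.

polish: 0.4 × (1−0.4) × 0.45 × 0.6 = 0.0648
czech: 0.35 × (1−0.45) × 0.4 × 0.35 = 0.02695
slovak: 0.25 × (1−0.1) × 0.5 × 0.45 = 0.050625
Highest score → polish.

polish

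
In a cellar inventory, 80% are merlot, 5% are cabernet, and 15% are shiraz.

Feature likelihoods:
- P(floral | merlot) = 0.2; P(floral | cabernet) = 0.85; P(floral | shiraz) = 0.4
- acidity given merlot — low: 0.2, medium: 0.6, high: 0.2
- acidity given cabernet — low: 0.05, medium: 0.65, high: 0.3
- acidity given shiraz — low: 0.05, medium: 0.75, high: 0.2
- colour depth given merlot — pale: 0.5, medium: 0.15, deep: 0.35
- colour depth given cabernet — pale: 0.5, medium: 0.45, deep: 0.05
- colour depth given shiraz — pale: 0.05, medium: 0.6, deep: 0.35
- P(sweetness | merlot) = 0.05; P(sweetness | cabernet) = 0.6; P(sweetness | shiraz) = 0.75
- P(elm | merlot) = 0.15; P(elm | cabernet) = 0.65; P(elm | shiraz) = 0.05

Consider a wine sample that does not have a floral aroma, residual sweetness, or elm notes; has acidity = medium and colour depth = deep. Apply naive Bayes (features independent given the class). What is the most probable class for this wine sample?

merlot: 0.8 × (1−0.2) × 0.6 × 0.35 × (1−0.05) × (1−0.15) = 0.108528
cabernet: 0.05 × (1−0.85) × 0.65 × 0.05 × (1−0.6) × (1−0.65) = 0.000034125
shiraz: 0.15 × (1−0.4) × 0.75 × 0.35 × (1−0.75) × (1−0.05) = 0.0056109375
Highest score → merlot.

merlot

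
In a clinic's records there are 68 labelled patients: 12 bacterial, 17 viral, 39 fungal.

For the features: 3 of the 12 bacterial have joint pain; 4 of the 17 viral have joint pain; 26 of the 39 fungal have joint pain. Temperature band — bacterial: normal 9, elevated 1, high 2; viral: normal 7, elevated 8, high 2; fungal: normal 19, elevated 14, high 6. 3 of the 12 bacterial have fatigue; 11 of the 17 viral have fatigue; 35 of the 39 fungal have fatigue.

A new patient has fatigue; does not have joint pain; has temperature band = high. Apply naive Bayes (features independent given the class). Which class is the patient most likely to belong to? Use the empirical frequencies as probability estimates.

fungal

bacterial: (12/68) × (9/12) × (2/12) × (3/12) ≈ 0.00551471
viral: (17/68) × (13/17) × (2/17) × (11/17) ≈ 0.0145532
fungal: (39/68) × (13/39) × (6/39) × (35/39) ≈ 0.0263952
Highest score → fungal.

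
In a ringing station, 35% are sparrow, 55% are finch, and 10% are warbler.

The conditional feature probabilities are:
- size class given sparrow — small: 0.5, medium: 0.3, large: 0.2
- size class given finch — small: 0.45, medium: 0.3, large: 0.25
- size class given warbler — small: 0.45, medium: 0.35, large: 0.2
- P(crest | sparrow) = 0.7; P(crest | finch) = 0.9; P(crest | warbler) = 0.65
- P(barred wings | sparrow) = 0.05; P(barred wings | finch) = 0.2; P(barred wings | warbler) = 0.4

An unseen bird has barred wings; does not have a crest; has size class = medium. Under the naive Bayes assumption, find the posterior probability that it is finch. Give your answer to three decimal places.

sparrow: 0.35 × 0.3 × (1−0.7) × 0.05 = 0.001575
finch: 0.55 × 0.3 × (1−0.9) × 0.2 = 0.0033
warbler: 0.1 × 0.35 × (1−0.65) × 0.4 = 0.0049
P(finch | x) = 0.0033 / 0.009775 ≈ 0.338

0.338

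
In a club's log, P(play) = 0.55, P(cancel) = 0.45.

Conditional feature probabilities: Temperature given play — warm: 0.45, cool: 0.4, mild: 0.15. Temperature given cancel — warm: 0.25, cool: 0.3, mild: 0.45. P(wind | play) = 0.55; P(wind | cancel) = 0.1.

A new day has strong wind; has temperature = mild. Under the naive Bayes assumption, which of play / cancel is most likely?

play: 0.55 × 0.15 × 0.55 = 0.045375
cancel: 0.45 × 0.45 × 0.1 = 0.02025
Highest score → play.

play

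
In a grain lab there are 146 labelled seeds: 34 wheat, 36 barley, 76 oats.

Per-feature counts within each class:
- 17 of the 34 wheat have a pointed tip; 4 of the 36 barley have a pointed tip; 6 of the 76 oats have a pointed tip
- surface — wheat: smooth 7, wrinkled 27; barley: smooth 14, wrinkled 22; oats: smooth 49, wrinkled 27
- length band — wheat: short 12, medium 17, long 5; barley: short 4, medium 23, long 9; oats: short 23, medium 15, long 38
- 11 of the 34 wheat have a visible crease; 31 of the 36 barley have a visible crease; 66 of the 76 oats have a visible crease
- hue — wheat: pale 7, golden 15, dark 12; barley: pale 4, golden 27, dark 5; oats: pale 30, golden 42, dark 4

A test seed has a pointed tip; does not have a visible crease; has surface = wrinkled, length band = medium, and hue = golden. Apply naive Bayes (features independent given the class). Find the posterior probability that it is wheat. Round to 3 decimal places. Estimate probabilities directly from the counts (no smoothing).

0.912

wheat: (34/146) × (17/34) × (27/34) × (17/34) × (23/34) × (15/34) ≈ 0.0137979
barley: (36/146) × (4/36) × (22/36) × (23/36) × (5/36) × (27/36) ≈ 0.00111425
oats: (76/146) × (6/76) × (27/76) × (15/76) × (10/76) × (42/76) ≈ 0.000209531
P(wheat | x) = 0.0137979 / 0.015121681 ≈ 0.912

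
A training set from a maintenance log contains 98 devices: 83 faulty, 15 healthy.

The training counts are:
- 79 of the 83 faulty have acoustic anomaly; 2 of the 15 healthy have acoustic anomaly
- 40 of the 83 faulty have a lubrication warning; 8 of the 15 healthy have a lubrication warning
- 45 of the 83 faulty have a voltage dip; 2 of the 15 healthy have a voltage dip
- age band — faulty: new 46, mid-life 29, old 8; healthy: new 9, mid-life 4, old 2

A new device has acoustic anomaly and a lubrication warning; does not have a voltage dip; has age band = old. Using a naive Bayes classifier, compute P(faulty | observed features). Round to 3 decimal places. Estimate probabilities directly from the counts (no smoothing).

0.932

faulty: (83/98) × (79/83) × (40/83) × (38/83) × (8/83) ≈ 0.0171435
healthy: (15/98) × (2/15) × (8/15) × (13/15) × (2/15) ≈ 0.00125775
P(faulty | x) = 0.0171435 / 0.01840125 ≈ 0.932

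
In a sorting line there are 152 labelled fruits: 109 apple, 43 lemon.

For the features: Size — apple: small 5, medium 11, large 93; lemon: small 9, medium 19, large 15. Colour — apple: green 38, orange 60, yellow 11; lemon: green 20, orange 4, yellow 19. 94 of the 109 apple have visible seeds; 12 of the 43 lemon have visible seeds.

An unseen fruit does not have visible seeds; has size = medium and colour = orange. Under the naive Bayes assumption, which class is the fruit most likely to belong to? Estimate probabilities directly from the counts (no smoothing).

apple: (109/152) × (11/109) × (60/109) × (15/109) ≈ 0.00548199
lemon: (43/152) × (19/43) × (4/43) × (31/43) ≈ 0.00838291
Highest score → lemon.

lemon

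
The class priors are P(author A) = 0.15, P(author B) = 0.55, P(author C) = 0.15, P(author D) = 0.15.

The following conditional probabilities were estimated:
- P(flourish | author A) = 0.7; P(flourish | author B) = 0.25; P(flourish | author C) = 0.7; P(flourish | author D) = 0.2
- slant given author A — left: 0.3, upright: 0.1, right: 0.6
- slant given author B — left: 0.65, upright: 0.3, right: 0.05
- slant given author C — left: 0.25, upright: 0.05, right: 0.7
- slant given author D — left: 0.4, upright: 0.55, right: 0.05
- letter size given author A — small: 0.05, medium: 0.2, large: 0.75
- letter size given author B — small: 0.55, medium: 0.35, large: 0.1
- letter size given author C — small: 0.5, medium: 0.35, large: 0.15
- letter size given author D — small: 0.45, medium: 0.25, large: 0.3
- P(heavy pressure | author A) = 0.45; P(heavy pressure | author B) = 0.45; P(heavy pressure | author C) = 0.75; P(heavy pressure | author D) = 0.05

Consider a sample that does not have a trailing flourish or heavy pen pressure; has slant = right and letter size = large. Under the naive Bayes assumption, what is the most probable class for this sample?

author A: 0.15 × (1−0.7) × 0.6 × 0.75 × (1−0.45) = 0.0111375
author B: 0.55 × (1−0.25) × 0.05 × 0.1 × (1−0.45) = 0.001134375
author C: 0.15 × (1−0.7) × 0.7 × 0.15 × (1−0.75) = 0.00118125
author D: 0.15 × (1−0.2) × 0.05 × 0.3 × (1−0.05) = 0.00171
Highest score → author A.

author A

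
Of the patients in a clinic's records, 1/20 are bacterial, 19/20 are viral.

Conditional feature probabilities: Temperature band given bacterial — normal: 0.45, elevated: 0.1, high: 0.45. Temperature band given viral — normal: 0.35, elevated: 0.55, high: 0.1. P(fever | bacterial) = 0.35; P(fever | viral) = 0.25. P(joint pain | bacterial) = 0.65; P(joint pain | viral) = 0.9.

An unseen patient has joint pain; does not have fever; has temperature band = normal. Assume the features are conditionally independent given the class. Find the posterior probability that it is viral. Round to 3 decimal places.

bacterial: 0.05 × 0.45 × (1−0.35) × 0.65 = 0.00950625
viral: 0.95 × 0.35 × (1−0.25) × 0.9 = 0.2244375
P(viral | x) = 0.2244375 / 0.23394375 ≈ 0.959

0.959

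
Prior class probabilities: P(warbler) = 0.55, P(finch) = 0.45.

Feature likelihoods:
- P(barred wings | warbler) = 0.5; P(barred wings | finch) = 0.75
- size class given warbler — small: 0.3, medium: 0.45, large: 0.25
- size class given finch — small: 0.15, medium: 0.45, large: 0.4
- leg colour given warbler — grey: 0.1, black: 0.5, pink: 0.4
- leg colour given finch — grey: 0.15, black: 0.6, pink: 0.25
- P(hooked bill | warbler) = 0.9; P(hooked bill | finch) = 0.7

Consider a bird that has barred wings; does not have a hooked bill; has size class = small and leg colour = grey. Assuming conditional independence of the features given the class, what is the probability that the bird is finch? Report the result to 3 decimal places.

0.734

warbler: 0.55 × 0.5 × 0.3 × 0.1 × (1−0.9) = 0.000825
finch: 0.45 × 0.75 × 0.15 × 0.15 × (1−0.7) = 0.002278125
P(finch | x) = 0.002278125 / 0.003103125 ≈ 0.734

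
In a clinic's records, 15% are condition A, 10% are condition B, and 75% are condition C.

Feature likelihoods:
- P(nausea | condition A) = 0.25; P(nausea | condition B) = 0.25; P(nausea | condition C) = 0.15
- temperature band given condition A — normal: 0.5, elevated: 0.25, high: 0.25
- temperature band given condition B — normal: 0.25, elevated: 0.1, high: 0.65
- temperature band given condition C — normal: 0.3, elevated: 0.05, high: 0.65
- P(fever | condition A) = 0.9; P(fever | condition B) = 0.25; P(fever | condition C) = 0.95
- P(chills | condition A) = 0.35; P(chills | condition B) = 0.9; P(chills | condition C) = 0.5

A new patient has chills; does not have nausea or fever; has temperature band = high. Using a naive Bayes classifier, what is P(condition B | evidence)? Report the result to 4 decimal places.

condition A: 0.15 × (1−0.25) × 0.25 × (1−0.9) × 0.35 = 0.000984375
condition B: 0.1 × (1−0.25) × 0.65 × (1−0.25) × 0.9 = 0.03290625
condition C: 0.75 × (1−0.15) × 0.65 × (1−0.95) × 0.5 = 0.010359375
P(condition B | x) = 0.03290625 / 0.04425 ≈ 0.7436

0.7436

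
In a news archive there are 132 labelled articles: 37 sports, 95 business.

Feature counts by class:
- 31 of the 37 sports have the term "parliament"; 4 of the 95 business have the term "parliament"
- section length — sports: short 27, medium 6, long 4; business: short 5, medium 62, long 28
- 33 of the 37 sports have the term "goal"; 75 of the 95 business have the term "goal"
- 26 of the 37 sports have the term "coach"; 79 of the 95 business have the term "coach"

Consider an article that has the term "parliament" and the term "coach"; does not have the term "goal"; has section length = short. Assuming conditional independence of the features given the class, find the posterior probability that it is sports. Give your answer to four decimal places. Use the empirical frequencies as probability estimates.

sports: (37/132) × (31/37) × (27/37) × (4/37) × (26/37) ≈ 0.0130191
business: (95/132) × (4/95) × (5/95) × (20/95) × (79/95) ≈ 0.000279217
P(sports | x) = 0.0130191 / 0.013298317 ≈ 0.9790

0.9790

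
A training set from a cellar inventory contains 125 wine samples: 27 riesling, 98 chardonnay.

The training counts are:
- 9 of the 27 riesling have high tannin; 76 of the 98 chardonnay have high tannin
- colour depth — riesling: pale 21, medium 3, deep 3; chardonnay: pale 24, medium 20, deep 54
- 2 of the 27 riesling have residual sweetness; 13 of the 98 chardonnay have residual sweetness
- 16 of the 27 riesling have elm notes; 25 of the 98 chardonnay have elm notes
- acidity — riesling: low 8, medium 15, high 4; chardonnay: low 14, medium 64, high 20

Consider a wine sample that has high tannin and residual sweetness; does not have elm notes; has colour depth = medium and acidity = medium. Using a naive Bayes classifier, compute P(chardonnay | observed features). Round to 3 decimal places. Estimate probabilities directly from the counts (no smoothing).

riesling: (27/125) × (9/27) × (3/27) × (2/27) × (11/27) × (15/27) ≈ 0.000134126
chardonnay: (98/125) × (76/98) × (20/98) × (13/98) × (73/98) × (64/98) ≈ 0.0080071
P(chardonnay | x) = 0.0080071 / 0.008141226 ≈ 0.984

0.984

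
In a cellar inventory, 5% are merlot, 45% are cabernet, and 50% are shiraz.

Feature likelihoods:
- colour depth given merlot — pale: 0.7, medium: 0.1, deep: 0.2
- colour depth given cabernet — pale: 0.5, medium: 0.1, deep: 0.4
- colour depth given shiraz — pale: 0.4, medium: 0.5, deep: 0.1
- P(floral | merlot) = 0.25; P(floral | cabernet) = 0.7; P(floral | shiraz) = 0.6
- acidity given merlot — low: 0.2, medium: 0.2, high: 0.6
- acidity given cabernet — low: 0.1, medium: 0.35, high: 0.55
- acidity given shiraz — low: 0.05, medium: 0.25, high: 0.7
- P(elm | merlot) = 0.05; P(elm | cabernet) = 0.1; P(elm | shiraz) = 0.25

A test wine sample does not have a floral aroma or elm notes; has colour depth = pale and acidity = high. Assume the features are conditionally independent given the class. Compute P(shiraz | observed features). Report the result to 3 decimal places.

merlot: 0.05 × 0.7 × (1−0.25) × 0.6 × (1−0.05) = 0.0149625
cabernet: 0.45 × 0.5 × (1−0.7) × 0.55 × (1−0.1) = 0.0334125
shiraz: 0.5 × 0.4 × (1−0.6) × 0.7 × (1−0.25) = 0.042
P(shiraz | x) = 0.042 / 0.090375 ≈ 0.465

0.465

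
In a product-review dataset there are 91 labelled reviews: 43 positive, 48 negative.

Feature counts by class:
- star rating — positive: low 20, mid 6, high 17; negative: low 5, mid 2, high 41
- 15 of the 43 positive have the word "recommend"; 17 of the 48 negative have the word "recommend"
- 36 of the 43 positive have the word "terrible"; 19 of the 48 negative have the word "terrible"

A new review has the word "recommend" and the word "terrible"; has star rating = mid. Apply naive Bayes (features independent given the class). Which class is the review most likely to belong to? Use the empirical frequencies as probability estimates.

positive

positive: (43/91) × (6/43) × (15/43) × (36/43) ≈ 0.019256
negative: (48/91) × (2/48) × (17/48) × (19/48) ≈ 0.00308112
Highest score → positive.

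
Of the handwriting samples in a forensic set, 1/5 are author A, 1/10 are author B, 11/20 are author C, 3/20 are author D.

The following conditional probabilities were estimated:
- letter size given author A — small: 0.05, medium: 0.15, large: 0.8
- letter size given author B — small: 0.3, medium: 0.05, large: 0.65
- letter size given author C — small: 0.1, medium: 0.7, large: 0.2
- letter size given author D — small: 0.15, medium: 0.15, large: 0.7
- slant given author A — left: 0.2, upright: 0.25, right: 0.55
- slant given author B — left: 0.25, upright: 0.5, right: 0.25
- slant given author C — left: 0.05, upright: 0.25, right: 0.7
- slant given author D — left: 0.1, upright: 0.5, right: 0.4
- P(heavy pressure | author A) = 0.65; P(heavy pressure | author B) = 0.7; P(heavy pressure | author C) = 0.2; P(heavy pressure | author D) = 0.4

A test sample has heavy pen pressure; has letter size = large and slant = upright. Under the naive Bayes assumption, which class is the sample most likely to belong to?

author A: 0.2 × 0.8 × 0.25 × 0.65 = 0.026
author B: 0.1 × 0.65 × 0.5 × 0.7 = 0.02275
author C: 0.55 × 0.2 × 0.25 × 0.2 = 0.0055
author D: 0.15 × 0.7 × 0.5 × 0.4 = 0.021
Highest score → author A.

author A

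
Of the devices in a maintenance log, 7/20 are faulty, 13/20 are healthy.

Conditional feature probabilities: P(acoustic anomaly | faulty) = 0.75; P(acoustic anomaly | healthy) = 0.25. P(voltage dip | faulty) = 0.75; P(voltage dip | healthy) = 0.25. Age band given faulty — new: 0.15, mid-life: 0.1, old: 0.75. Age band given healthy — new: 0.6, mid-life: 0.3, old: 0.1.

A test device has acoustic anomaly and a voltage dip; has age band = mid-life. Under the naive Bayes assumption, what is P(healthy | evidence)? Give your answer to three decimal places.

0.382

faulty: 0.35 × 0.75 × 0.75 × 0.1 = 0.0196875
healthy: 0.65 × 0.25 × 0.25 × 0.3 = 0.0121875
P(healthy | x) = 0.0121875 / 0.031875 ≈ 0.382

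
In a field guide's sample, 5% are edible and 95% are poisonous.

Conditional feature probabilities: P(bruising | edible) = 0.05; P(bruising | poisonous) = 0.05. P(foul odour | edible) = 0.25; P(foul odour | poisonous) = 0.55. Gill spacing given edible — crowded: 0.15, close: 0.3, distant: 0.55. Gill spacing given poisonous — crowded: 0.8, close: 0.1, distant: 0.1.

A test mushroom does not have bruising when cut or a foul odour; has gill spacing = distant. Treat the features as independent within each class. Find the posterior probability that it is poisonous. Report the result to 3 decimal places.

edible: 0.05 × (1−0.05) × (1−0.25) × 0.55 = 0.01959375
poisonous: 0.95 × (1−0.05) × (1−0.55) × 0.1 = 0.0406125
P(poisonous | x) = 0.0406125 / 0.06020625 ≈ 0.675

0.675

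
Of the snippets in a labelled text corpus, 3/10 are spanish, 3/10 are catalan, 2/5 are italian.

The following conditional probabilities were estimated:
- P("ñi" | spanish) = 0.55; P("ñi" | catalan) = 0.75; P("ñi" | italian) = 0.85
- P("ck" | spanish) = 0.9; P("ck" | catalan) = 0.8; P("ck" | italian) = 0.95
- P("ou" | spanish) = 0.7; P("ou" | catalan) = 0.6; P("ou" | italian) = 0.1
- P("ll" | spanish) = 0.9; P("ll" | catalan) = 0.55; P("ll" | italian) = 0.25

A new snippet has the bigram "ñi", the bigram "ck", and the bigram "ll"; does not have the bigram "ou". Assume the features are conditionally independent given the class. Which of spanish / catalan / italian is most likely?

italian

spanish: 0.3 × 0.55 × 0.9 × (1−0.7) × 0.9 = 0.040095
catalan: 0.3 × 0.75 × 0.8 × (1−0.6) × 0.55 = 0.0396
italian: 0.4 × 0.85 × 0.95 × (1−0.1) × 0.25 = 0.072675
Highest score → italian.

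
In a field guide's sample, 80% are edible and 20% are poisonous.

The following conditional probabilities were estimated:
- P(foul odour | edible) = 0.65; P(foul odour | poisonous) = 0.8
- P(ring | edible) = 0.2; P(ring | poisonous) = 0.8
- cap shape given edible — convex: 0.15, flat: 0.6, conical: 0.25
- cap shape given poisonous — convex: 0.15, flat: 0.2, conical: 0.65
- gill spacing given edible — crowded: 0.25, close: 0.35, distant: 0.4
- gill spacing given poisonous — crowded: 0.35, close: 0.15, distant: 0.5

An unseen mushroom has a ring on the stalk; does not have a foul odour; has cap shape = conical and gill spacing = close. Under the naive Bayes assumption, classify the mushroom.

edible: 0.8 × (1−0.65) × 0.2 × 0.25 × 0.35 = 0.0049
poisonous: 0.2 × (1−0.8) × 0.8 × 0.65 × 0.15 = 0.00312
Highest score → edible.

edible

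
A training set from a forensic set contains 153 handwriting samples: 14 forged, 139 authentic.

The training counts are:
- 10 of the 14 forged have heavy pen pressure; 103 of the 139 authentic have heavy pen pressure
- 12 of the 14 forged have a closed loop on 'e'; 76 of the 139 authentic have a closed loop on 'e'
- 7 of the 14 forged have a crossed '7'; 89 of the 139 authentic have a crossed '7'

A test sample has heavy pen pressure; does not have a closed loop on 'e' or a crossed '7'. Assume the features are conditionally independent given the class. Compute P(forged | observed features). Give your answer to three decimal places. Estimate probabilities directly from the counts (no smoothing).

0.041

forged: (14/153) × (10/14) × (2/14) × (7/14) ≈ 0.00466853
authentic: (139/153) × (103/139) × (63/139) × (50/139) ≈ 0.109756
P(forged | x) = 0.00466853 / 0.11442453 ≈ 0.041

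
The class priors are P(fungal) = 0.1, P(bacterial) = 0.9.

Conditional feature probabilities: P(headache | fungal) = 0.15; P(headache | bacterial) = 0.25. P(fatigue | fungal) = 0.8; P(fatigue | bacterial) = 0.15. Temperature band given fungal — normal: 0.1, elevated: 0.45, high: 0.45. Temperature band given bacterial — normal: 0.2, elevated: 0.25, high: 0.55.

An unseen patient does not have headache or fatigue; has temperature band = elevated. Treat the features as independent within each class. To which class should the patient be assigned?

bacterial

fungal: 0.1 × (1−0.15) × (1−0.8) × 0.45 = 0.00765
bacterial: 0.9 × (1−0.25) × (1−0.15) × 0.25 = 0.1434375
Highest score → bacterial.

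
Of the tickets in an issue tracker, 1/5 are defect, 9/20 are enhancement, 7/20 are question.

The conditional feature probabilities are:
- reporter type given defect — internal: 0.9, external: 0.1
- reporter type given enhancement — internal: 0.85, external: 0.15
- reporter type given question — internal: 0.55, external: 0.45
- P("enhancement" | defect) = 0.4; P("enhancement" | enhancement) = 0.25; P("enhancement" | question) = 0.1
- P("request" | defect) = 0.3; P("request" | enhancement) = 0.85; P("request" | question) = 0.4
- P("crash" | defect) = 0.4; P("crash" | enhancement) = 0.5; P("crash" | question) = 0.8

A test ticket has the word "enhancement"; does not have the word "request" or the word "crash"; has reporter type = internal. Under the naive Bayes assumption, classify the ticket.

defect: 0.2 × 0.9 × 0.4 × (1−0.3) × (1−0.4) = 0.03024
enhancement: 0.45 × 0.85 × 0.25 × (1−0.85) × (1−0.5) = 0.007171875
question: 0.35 × 0.55 × 0.1 × (1−0.4) × (1−0.8) = 0.00231
Highest score → defect.

defect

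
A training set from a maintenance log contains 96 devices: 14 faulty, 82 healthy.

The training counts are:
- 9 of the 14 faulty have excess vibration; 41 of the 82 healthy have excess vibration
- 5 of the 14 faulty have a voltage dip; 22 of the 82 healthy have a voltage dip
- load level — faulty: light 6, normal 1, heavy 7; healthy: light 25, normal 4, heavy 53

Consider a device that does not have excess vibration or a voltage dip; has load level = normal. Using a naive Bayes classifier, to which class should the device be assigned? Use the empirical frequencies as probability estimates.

faulty: (14/96) × (5/14) × (9/14) × (1/14) ≈ 0.00239158
healthy: (82/96) × (41/82) × (60/82) × (4/82) ≈ 0.0152439
Highest score → healthy.

healthy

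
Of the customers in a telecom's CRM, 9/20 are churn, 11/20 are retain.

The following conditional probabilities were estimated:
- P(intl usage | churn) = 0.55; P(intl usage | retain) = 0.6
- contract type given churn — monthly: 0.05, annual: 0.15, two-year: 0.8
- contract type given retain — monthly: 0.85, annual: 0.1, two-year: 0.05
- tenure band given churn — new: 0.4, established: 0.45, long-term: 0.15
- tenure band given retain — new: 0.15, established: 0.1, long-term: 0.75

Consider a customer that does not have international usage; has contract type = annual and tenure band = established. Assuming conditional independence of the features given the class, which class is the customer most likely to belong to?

churn: 0.45 × (1−0.55) × 0.15 × 0.45 = 0.01366875
retain: 0.55 × (1−0.6) × 0.1 × 0.1 = 0.0022
Highest score → churn.

churn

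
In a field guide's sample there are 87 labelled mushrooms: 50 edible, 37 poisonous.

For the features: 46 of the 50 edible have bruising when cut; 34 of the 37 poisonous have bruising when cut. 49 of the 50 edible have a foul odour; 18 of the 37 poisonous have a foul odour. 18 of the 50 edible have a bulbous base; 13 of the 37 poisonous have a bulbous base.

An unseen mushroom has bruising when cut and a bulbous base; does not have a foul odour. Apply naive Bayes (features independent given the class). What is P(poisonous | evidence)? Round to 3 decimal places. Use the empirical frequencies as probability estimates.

0.949

edible: (50/87) × (46/50) × (1/50) × (18/50) ≈ 0.0038069
poisonous: (37/87) × (34/37) × (19/37) × (13/37) ≈ 0.0705104
P(poisonous | x) = 0.0705104 / 0.0743173 ≈ 0.949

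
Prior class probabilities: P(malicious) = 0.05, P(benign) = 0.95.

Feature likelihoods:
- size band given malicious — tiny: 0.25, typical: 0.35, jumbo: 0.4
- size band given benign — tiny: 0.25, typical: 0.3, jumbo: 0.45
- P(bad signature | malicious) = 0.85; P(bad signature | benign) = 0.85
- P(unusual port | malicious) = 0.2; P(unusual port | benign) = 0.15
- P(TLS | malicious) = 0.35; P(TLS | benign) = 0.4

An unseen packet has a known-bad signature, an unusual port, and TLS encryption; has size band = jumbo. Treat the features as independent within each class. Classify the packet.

malicious: 0.05 × 0.4 × 0.85 × 0.2 × 0.35 = 0.00119
benign: 0.95 × 0.45 × 0.85 × 0.15 × 0.4 = 0.0218025
Highest score → benign.

benign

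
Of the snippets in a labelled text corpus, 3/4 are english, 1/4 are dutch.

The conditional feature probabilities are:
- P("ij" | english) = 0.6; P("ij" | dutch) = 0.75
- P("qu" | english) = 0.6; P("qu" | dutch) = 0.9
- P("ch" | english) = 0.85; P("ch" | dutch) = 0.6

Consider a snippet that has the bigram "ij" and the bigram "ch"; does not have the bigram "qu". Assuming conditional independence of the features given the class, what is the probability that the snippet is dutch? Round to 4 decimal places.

0.0685

english: 0.75 × 0.6 × (1−0.6) × 0.85 = 0.153
dutch: 0.25 × 0.75 × (1−0.9) × 0.6 = 0.01125
P(dutch | x) = 0.01125 / 0.16425 ≈ 0.0685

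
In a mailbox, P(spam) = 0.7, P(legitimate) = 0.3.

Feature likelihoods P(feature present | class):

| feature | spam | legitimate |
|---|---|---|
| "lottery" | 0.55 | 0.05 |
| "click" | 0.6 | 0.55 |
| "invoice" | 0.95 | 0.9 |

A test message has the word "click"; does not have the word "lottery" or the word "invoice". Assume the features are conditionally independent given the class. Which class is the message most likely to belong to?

legitimate

spam: 0.7 × (1−0.55) × 0.6 × (1−0.95) = 0.00945
legitimate: 0.3 × (1−0.05) × 0.55 × (1−0.9) = 0.015675
Highest score → legitimate.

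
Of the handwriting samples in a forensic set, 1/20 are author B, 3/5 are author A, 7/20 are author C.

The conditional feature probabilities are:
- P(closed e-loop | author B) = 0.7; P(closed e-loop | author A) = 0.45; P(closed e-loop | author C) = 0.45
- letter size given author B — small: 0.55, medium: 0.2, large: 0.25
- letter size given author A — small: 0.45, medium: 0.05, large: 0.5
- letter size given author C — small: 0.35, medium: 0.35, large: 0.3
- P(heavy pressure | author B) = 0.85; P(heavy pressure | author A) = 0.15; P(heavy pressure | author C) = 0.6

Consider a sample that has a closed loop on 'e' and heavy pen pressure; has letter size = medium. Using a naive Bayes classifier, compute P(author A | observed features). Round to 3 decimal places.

0.049

author B: 0.05 × 0.7 × 0.2 × 0.85 = 0.00595
author A: 0.6 × 0.45 × 0.05 × 0.15 = 0.002025
author C: 0.35 × 0.45 × 0.35 × 0.6 = 0.033075
P(author A | x) = 0.002025 / 0.04105 ≈ 0.049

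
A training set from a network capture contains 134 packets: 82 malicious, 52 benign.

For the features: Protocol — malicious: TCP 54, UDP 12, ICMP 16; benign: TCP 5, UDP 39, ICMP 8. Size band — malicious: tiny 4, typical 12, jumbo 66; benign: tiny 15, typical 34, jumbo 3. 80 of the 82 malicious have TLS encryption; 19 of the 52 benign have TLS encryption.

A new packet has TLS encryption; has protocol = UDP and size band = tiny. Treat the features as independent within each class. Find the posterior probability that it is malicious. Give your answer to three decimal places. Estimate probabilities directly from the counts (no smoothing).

malicious: (82/134) × (12/82) × (4/82) × (80/82) ≈ 0.00426186
benign: (52/134) × (39/52) × (15/52) × (19/52) ≈ 0.0306759
P(malicious | x) = 0.00426186 / 0.03493776 ≈ 0.122

0.122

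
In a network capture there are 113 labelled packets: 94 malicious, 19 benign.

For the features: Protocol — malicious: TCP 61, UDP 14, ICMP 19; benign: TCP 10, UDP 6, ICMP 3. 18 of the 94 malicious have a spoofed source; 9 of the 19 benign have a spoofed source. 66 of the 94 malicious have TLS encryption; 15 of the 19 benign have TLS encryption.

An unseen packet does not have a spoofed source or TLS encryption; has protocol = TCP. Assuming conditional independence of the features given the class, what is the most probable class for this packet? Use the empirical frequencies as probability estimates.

malicious

malicious: (94/113) × (61/94) × (76/94) × (28/94) ≈ 0.130007
benign: (19/113) × (10/19) × (10/19) × (4/19) ≈ 0.0098056
Highest score → malicious.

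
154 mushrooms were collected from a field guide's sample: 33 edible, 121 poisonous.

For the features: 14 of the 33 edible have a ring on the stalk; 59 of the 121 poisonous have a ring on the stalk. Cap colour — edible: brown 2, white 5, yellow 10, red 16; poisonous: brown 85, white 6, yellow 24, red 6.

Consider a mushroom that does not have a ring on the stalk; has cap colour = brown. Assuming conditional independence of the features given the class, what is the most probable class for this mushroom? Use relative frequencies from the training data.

poisonous

edible: (33/154) × (19/33) × (2/33) ≈ 0.00747737
poisonous: (121/154) × (62/121) × (85/121) ≈ 0.282816
Highest score → poisonous.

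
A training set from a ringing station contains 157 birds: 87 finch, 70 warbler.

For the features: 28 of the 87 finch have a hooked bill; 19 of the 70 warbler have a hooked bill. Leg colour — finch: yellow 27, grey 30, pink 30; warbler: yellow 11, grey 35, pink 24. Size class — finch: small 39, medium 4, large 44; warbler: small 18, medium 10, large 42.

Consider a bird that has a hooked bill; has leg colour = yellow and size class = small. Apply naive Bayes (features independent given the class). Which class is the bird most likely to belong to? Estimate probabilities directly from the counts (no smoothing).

finch

finch: (87/157) × (28/87) × (27/87) × (39/87) ≈ 0.0248112
warbler: (70/157) × (19/70) × (11/70) × (18/70) ≈ 0.00489016
Highest score → finch.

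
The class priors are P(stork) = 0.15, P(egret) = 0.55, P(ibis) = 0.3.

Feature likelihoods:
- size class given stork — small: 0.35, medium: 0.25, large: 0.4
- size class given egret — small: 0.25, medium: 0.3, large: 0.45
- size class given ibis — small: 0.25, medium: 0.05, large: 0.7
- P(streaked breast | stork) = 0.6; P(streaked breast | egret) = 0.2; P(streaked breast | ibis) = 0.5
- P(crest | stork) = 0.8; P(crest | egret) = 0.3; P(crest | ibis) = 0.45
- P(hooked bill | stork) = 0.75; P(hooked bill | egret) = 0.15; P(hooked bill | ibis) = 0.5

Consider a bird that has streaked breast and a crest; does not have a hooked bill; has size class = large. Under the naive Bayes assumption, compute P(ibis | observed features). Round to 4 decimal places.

0.5438

stork: 0.15 × 0.4 × 0.6 × 0.8 × (1−0.75) = 0.0072
egret: 0.55 × 0.45 × 0.2 × 0.3 × (1−0.15) = 0.0126225
ibis: 0.3 × 0.7 × 0.5 × 0.45 × (1−0.5) = 0.023625
P(ibis | x) = 0.023625 / 0.0434475 ≈ 0.5438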